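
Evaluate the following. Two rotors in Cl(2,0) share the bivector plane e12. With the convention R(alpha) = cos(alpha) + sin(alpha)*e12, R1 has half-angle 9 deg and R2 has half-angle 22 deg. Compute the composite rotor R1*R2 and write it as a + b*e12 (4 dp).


Same-plane rotors commute and their half-angles add:
R1*R2 = cos(a1 + a2) + sin(a1 + a2)*e12.
a1 + a2 = 9 + 22 = 31 deg
cos(31 deg) = 0.8572
sin(31 deg) = 0.5150
R1*R2 = 0.8572 + 0.5150*e12


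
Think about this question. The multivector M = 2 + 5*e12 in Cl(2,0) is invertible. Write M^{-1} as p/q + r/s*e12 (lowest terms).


M = 2 + 5*e12, where e12^2 = -1.
Since M commutes with its reverse ~M = a - b*e12, M * ~M = a^2 - b^2*e12^2 = a^2 + b^2.
So M^{-1} = ~M / (a^2 + b^2) = (a - b*e12)/(a^2 + b^2).
a^2 + b^2 = 4 + 25 = 29
Scalar part = 2/29 = 2/29
Bivector coeff = -5/29 = -5/29
M^{-1} = 2/29 - 5/29*e12


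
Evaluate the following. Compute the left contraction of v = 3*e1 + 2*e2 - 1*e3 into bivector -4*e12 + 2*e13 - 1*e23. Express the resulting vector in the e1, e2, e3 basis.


Left contraction v _| B = <vB>_1 (grade-1 part of the geometric product vB).
Using e1_|e12 = e2, e2_|e12 = -e1, e1_|e13 = e3, e3_|e13 = -e1, e2_|e23 = e3, e3_|e23 = -e2:
e1 coeff: -v2*b12 - v3*b13 = -(2)*(-4) - (-1)*(2) = 10
e2 coeff: v1*b12 - v3*b23 = (3)*(-4) - (-1)*(-1) = -13
e3 coeff: v1*b13 + v2*b23 = (3)*(2) + (2)*(-1) = 4
v _| B = 10*e1 - 13*e2 + 4*e3


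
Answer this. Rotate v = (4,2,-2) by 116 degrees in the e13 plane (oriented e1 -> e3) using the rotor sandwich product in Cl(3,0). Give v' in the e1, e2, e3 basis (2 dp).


Rotor R = cos(58deg) - sin(58deg)*e13
Rotation angle theta = 2 * 58 = 116 degrees in the e13 plane (e1 -> e3).
The component perpendicular to the plane (e2) is invariant: v'_2 = v2 = 2.00
cos(116deg) = -0.4384, sin(116deg) = 0.8988
v'_1 = v1*cos(theta) - v3*sin(theta) = 4*(-0.4384) - (-2)*0.8988 = 0.04
v'_3 = v1*sin(theta) + v3*cos(theta) = 4*0.8988 + (-2)*(-0.4384) = 4.47
v' = 0.04*e1 + 2.00*e2 + 4.47*e3


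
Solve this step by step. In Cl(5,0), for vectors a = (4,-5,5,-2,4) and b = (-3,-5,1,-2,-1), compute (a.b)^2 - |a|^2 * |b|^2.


a . b = 4*(-3) + (-5)*(-5) + 5*1 + (-2)*(-2) + 4*(-1)
= -12 + 25 + 5 + 4 + (-4) = 18
|a|^2 = 4^2 + (-5)^2 + 5^2 + (-2)^2 + 4^2 = 86
|b|^2 = (-3)^2 + (-5)^2 + 1^2 + (-2)^2 + (-1)^2 = 40
(a.b)^2 = 18^2 = 324
|a|^2 * |b|^2 = 86 * 40 = 3440
Result = 324 - 3440 = -3116


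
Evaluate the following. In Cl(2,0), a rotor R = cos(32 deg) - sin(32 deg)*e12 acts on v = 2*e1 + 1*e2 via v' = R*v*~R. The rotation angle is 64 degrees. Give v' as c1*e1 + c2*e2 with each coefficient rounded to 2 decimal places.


Rotor R = cos(32deg) - sin(32deg)*e12
Rotation angle theta = 2 * 32 = 64 degrees
v' = R*v*~R rotates v by theta.
cos(64deg) = 0.4384, sin(64deg) = 0.8988
v'_1 = 2*cos(64deg) - 1*sin(64deg)
= 2*0.4384 - 1*0.8988
= -0.02
v'_2 = 2*sin(64deg) + 1*cos(64deg)
= 2*0.8988 + 1*0.4384
= 2.24
v' = -0.02*e1 + 2.24*e2


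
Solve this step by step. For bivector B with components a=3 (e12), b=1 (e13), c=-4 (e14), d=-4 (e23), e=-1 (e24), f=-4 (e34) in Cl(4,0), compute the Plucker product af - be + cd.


Plucker relation: af - be + cd
a*f = 3*(-4) = -12
b*e = 1*(-1) = -1
c*d = (-4)*(-4) = 16
af - be + cd = -12 - (-1) + 16
= 5


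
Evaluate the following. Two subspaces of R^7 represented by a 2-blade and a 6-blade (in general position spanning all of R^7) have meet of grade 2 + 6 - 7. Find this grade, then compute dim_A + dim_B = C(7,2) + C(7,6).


Meet grade = grade(A) + grade(B) - n
= 2 + 6 - 7 = 1
C(7,2) = 21
C(7,6) = 7
dim_A + dim_B = 21 + 7 = 28


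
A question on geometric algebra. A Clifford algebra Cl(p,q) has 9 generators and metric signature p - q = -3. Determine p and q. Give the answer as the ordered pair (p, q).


We need p + q = 9 and p - q = -3.
Adding: 2p = 9 + (-3) = 6, so p = 3.
Then q = 9 - 3 = 6.
(p, q) = (3, 6)


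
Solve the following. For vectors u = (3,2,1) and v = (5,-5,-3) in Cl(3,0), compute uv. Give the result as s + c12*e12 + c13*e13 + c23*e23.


In Cl(3,0): e_i^2 = 1, e_ie_j = -e_je_i for i != j.
Scalar part = u . v = 3*5 + 2*(-5) + 1*(-3)
= 15 + (-10) + (-3) = 2
e12 coeff = 3*(-5) - 2*5 = -15 - 10 = -25
e13 coeff = 3*(-3) - 1*5 = -9 - 5 = -14
e23 coeff = 2*(-3) - 1*(-5) = -6 - (-5) = -1
uv = 2 - 25*e12 - 14*e13 - 1*e23


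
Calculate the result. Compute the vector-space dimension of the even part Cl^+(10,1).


Even subalgebra dimension = 2^(n-1)
n = 10 + 1 = 11
2^(11 - 1) = 2^10 = 1024
Verification: sum of C(11,k) for even k = 1 + 55 + 330 + 462 + 165 + 11 = 1024
Result = 1024


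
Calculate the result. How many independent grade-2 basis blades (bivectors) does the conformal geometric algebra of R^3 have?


The conformal model of R^3 uses Cl(4,1) with m = 3 + 2 = 5 generators.
Number of grade-2 blades = C(m, 2) = C(5, 2)
= 5*4/2 = 10


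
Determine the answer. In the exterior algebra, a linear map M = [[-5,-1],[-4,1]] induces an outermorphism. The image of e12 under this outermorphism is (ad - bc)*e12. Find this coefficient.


The outermorphism of a linear map f sends e1^e2 to f(e1)^f(e2).
f(e1) = -5*e1 - 4*e2
f(e2) = -1*e1 + 1*e2
f(e1) ^ f(e2) = (-5*e1 - 4*e2) ^ (-1*e1 + 1*e2)
= (-5)*1*e12 + (-4)*(-1)*e21
= (-5 - 4)*e12
= -9*e12
Coefficient = -9


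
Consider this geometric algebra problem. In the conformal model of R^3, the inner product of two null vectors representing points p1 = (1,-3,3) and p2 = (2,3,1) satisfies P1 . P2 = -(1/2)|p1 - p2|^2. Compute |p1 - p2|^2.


p1 - p2 = (-1, -6, 2)
|p1 - p2|^2 = (-1)^2 + (-6)^2 + 2^2
= 1 + 36 + 4
= 41


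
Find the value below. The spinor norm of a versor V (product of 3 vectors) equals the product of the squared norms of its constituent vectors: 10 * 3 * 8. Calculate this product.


Spinor norm N(V) = |v1|^2 * |v2|^2 * ... * |v3|^2
= 10 * 3 * 8
Running product: 10, 30, 240
N(V) = 240


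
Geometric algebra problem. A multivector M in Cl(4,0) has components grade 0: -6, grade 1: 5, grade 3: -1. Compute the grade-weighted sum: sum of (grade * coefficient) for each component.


Grade-weighted sum = sum of grade_k * coefficient_k
0*(-6) = 0
1*5 = 5
3*(-1) = -3
Total = 0 + 5 + (-3) = 2


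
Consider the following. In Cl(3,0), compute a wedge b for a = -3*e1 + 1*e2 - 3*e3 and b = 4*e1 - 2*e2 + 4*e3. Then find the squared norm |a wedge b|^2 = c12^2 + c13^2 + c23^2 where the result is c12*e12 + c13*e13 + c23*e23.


a wedge b = (a1*b2 - a2*b1)*e12 + (a1*b3 - a3*b1)*e13 + (a2*b3 - a3*b2)*e23
e12 coeff: (-3)*(-2) - 1*4 = 6 - 4 = 2
e13 coeff: (-3)*4 - (-3)*4 = -12 - (-12) = 0
e23 coeff: 1*4 - (-3)*(-2) = 4 - 6 = -2
|a wedge b|^2 = 2^2 + 0^2 + (-2)^2
= 4 + 0 + 4
= 8


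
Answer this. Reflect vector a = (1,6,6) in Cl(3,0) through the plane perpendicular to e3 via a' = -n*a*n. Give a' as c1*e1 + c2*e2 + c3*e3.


Reflection formula: a' = -n*a*n, with n = e3 (unit vector, n^2 = 1).
For reflection through hyperplane perp to e3:
The component along e3 flips sign, others stay.
a = (1, 6, 6)
a' = (1, 6, -6)
a' = 1*e1 + 6*e2 - 6*e3


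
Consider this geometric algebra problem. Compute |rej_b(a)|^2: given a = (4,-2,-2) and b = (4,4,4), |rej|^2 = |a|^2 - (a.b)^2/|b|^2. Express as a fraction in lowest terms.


|a|^2 = 4^2 + (-2)^2 + (-2)^2 = 24
|b|^2 = 4^2 + 4^2 + 4^2 = 48
a . b = 4*4 + (-2)*4 + (-2)*4 = 0
(a.b)^2 = 0^2 = 0
|rej|^2 = 24 - 0/48
= (1152 - 0)/48
= 1152/48
In lowest terms: 24/1


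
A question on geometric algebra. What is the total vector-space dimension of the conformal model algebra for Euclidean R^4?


The conformal model of R^4 uses Cl(5,1): the 4 Euclidean generators plus two extra orthogonal generators e+ (e+^2 = +1) and e- (e-^2 = -1), from which the null vectors e0, einf are built.
Number of generators m = 4 + 2 = 6.
dim Cl(p,q) = 2^m = 2^6 = 64


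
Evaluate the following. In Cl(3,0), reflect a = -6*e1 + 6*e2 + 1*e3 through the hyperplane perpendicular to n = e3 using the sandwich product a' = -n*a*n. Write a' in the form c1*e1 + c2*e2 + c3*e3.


Reflection formula: a' = -n*a*n, with n = e3 (unit vector, n^2 = 1).
For reflection through hyperplane perp to e3:
The component along e3 flips sign, others stay.
a = (-6, 6, 1)
a' = (-6, 6, -1)
a' = -6*e1 + 6*e2 - 1*e3


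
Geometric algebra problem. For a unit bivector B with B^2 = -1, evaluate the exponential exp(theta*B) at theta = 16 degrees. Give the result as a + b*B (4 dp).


For a unit bivector B with B^2 = -1, the exponential series gives
e^(theta*B) = cos(theta) + sin(theta)*B (the GA analogue of Euler's formula).
theta = 16 degrees = 0.279253 rad
cos(16 deg) = 0.9613
sin(16 deg) = 0.2756
exp(theta*B) = 0.9613 + 0.2756*B


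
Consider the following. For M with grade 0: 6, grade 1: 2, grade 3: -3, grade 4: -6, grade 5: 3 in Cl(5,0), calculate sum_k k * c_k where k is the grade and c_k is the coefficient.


Grade-weighted sum = sum of grade_k * coefficient_k
0*6 = 0
1*2 = 2
3*(-3) = -9
4*(-6) = -24
5*3 = 15
Total = 0 + 2 + (-9) + (-24) + 15 = -16


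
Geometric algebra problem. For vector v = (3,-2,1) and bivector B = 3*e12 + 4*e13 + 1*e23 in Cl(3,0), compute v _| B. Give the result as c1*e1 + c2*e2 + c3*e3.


Left contraction v _| B = <vB>_1 (grade-1 part of the geometric product vB).
Using e1_|e12 = e2, e2_|e12 = -e1, e1_|e13 = e3, e3_|e13 = -e1, e2_|e23 = e3, e3_|e23 = -e2:
e1 coeff: -v2*b12 - v3*b13 = -(-2)*(3) - (1)*(4) = 2
e2 coeff: v1*b12 - v3*b23 = (3)*(3) - (1)*(1) = 8
e3 coeff: v1*b13 + v2*b23 = (3)*(4) + (-2)*(1) = 10
v _| B = 2*e1 + 8*e2 + 10*e3


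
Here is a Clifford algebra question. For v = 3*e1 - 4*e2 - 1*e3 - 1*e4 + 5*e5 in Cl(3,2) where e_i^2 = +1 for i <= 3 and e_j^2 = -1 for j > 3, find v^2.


v^2 = sum of c_i^2 * e_i^2
Positive signature terms (e_i^2 = +1): 3^2 + (-4)^2 + (-1)^2 = 26
Negative signature terms (e_j^2 = -1): (-1)^2 + 5^2 = 26
v^2 = 26 - 26 = 0


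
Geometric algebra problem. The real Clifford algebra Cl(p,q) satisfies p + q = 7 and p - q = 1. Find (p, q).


We need p + q = 7 and p - q = 1.
Adding: 2p = 7 + 1 = 8, so p = 4.
Then q = 7 - 4 = 3.
(p, q) = (4, 3)


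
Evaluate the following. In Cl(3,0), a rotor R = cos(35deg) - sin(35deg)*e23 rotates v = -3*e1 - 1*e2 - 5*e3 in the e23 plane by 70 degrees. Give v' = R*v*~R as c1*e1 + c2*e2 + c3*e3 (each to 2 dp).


Rotor R = cos(35deg) - sin(35deg)*e23
Rotation angle theta = 2 * 35 = 70 degrees in the e23 plane (e2 -> e3).
The component perpendicular to the plane (e1) is invariant: v'_1 = v1 = -3.00
cos(70deg) = 0.3420, sin(70deg) = 0.9397
v'_2 = v2*cos(theta) - v3*sin(theta) = -1*0.3420 - (-5)*0.9397 = 4.36
v'_3 = v2*sin(theta) + v3*cos(theta) = -1*0.9397 + (-5)*0.3420 = -2.65
v' = -3.00*e1 + 4.36*e2 - 2.65*e3


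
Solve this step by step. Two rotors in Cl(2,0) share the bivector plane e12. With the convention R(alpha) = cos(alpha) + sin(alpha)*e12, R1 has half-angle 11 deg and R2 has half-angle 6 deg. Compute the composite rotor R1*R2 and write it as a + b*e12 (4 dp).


Same-plane rotors commute and their half-angles add:
R1*R2 = cos(a1 + a2) + sin(a1 + a2)*e12.
a1 + a2 = 11 + 6 = 17 deg
cos(17 deg) = 0.9563
sin(17 deg) = 0.2924
R1*R2 = 0.9563 + 0.2924*e12


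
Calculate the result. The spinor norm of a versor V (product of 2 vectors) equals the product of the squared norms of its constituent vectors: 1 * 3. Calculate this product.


Spinor norm N(V) = |v1|^2 * |v2|^2 * ... * |v2|^2
= 1 * 3
Running product: 1, 3
N(V) = 3


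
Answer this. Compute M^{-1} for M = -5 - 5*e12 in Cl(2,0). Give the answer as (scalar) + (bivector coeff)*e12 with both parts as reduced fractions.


M = -5 - 5*e12, where e12^2 = -1.
Since M commutes with its reverse ~M = a - b*e12, M * ~M = a^2 - b^2*e12^2 = a^2 + b^2.
So M^{-1} = ~M / (a^2 + b^2) = (a - b*e12)/(a^2 + b^2).
a^2 + b^2 = 25 + 25 = 50
Scalar part = -5/50 = -1/10
Bivector coeff = 5/50 = 1/10
M^{-1} = -1/10 + 1/10*e12


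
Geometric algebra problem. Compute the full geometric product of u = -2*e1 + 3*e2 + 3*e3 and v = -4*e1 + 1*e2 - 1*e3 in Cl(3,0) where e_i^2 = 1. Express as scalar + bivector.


In Cl(3,0): e_i^2 = 1, e_ie_j = -e_je_i for i != j.
Scalar part = u . v = (-2)*(-4) + 3*1 + 3*(-1)
= 8 + 3 + (-3) = 8
e12 coeff = (-2)*1 - 3*(-4) = -2 - (-12) = 10
e13 coeff = (-2)*(-1) - 3*(-4) = 2 - (-12) = 14
e23 coeff = 3*(-1) - 3*1 = -3 - 3 = -6
uv = 8 + 10*e12 + 14*e13 - 6*e23


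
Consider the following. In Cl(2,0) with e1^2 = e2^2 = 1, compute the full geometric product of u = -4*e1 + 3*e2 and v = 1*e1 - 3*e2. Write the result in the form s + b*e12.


Expand: (-4*e1 + 3*e2)(1*e1 - 3*e2)
= (-4)*1*e1e1 + (-4)*(-3)*e1e2 + 3*1*e2e1 + 3*(-3)*e2e2
Using e1^2 = e2^2 = 1, e2e1 = -e1e2:
Scalar part s = (-4)*1 + 3*(-3) = -4 + (-9) = -13
Bivector part b = (-4)*(-3) - 3*1 = 12 - 3 = 9
uv = -13 + 9*e12


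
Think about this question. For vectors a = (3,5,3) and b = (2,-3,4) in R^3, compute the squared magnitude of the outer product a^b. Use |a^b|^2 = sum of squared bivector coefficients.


a wedge b = (a1*b2 - a2*b1)*e12 + (a1*b3 - a3*b1)*e13 + (a2*b3 - a3*b2)*e23
e12 coeff: 3*(-3) - 5*2 = -9 - 10 = -19
e13 coeff: 3*4 - 3*2 = 12 - 6 = 6
e23 coeff: 5*4 - 3*(-3) = 20 - (-9) = 29
|a wedge b|^2 = (-19)^2 + 6^2 + 29^2
= 361 + 36 + 841
= 1238


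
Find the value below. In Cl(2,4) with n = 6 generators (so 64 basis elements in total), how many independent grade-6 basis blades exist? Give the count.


Number of grade-k basis blades in Cl(p,q) with n = p + q is C(n, k).
n = 2 + 4 = 6
C(6, 6) = 6! / (6! * 0!)
= 720 / (720 * 1)
= 1


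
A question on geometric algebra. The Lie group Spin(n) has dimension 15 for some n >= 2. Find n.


dim Spin(n) = dim so(n) = n(n-1)/2.
Solve n(n-1)/2 = 15, i.e. n^2 - n - 30 = 0.
Discriminant = 1 + 8*15 = 121
n = (1 + sqrt(121))/2 = (1 + 11)/2 = 6


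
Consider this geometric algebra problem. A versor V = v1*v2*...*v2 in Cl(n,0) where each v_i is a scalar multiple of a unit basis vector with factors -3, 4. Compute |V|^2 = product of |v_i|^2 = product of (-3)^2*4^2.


Each vector v_i has |v_i|^2 = s_i^2
Squared scales: (-3)^2 = 9, 4^2 = 16
|V|^2 = 9 * 16
= 144


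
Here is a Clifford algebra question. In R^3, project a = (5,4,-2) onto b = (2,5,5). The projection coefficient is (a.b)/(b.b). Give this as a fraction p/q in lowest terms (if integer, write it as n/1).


Projection coefficient = (a . b) / (b . b)
a . b = 5*2 + 4*5 + (-2)*5
= 10 + 20 + (-10) = 20
b . b = 2^2 + 5^2 + 5^2
= 4 + 25 + 25 = 54
Coefficient = 20/54
In lowest terms: 10/27


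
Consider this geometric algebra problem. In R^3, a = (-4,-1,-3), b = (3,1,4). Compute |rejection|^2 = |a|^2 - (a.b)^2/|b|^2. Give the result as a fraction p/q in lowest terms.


|a|^2 = (-4)^2 + (-1)^2 + (-3)^2 = 26
|b|^2 = 3^2 + 1^2 + 4^2 = 26
a . b = (-4)*3 + (-1)*1 + (-3)*4 = -25
(a.b)^2 = (-25)^2 = 625
|rej|^2 = 26 - 625/26
= (676 - 625)/26
= 51/26
In lowest terms: 51/26


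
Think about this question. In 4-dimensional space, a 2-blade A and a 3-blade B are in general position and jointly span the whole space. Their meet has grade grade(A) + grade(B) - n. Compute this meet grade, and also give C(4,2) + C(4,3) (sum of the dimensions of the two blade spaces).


Meet grade = grade(A) + grade(B) - n
= 2 + 3 - 4 = 1
C(4,2) = 6
C(4,3) = 4
dim_A + dim_B = 6 + 4 = 10


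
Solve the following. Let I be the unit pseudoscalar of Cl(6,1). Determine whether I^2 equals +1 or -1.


The pseudoscalar I = e1...e_n (product of all n generators) of Cl(p,q) satisfies I^2 = (-1)^(q + n(n-1)/2).
p = 6, q = 1, n = p + q = 7
n(n-1)/2 = 7 * 6 / 2 = 21
Exponent = q + n(n-1)/2 = 1 + 21 = 22
I^2 = (-1)^22 = +1


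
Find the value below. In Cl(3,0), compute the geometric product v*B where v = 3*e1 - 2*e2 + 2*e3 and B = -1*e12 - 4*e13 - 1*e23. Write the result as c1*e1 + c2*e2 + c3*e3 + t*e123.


vB has grade-1 (vector) and grade-3 (trivector) parts: vB = (v _| B) + (v ^ B).
Vector part <vB>_1:
  e1: -v2*b12 - v3*b13 = -(-2)*(-1) - (2)*(-4) = 6
  e2: v1*b12 - v3*b23 = (3)*(-1) - (2)*(-1) = -1
  e3: v1*b13 + v2*b23 = (3)*(-4) + (-2)*(-1) = -10
Trivector part <vB>_3:
  e123: v1*b23 - v2*b13 + v3*b12 = (3)*(-1) - (-2)*(-4) + (2)*(-1) = -13
vB = 6*e1 - 1*e2 - 10*e3 - 13*e123


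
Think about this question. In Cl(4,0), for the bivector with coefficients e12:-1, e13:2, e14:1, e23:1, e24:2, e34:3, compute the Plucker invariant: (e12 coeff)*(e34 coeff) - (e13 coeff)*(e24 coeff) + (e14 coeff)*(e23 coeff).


Plucker relation: af - be + cd
a*f = (-1)*3 = -3
b*e = 2*2 = 4
c*d = 1*1 = 1
af - be + cd = -3 - 4 + 1
= -6


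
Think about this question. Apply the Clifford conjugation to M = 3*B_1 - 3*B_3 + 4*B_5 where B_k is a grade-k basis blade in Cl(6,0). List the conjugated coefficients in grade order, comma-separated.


Clifford conjugate sign for grade k: (-1)^(k(k+1)/2)
Grade 1: (-1)^(1*2/2) = (-1)^1 = -1, coeff 3 -> -3
Grade 3: (-1)^(3*4/2) = (-1)^6 = 1, coeff -3 -> -3
Grade 5: (-1)^(5*6/2) = (-1)^15 = -1, coeff 4 -> -4
Conjugated coefficients: -3, -3, -4


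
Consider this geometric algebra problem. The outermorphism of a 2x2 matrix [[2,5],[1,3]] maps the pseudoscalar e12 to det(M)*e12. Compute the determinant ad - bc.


The outermorphism of a linear map f sends e1^e2 to f(e1)^f(e2).
f(e1) = 2*e1 + 1*e2
f(e2) = 5*e1 + 3*e2
f(e1) ^ f(e2) = (2*e1 + 1*e2) ^ (5*e1 + 3*e2)
= 2*3*e12 + 1*5*e21
= (6 - 5)*e12
= 1*e12
Coefficient = 1


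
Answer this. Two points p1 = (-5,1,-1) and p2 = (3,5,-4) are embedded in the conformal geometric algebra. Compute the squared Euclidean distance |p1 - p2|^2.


p1 - p2 = (-8, -4, 3)
|p1 - p2|^2 = (-8)^2 + (-4)^2 + 3^2
= 64 + 16 + 9
= 89


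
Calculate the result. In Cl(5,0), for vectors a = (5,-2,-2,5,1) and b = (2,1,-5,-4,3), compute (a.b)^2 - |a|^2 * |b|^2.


a . b = 5*2 + (-2)*1 + (-2)*(-5) + 5*(-4) + 1*3
= 10 + (-2) + 10 + (-20) + 3 = 1
|a|^2 = 5^2 + (-2)^2 + (-2)^2 + 5^2 + 1^2 = 59
|b|^2 = 2^2 + 1^2 + (-5)^2 + (-4)^2 + 3^2 = 55
(a.b)^2 = 1^2 = 1
|a|^2 * |b|^2 = 59 * 55 = 3245
Result = 1 - 3245 = -3244


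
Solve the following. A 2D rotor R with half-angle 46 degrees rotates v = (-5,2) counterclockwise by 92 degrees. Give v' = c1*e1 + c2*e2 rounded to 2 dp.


Rotor R = cos(46deg) - sin(46deg)*e12
Rotation angle theta = 2 * 46 = 92 degrees
v' = R*v*~R rotates v by theta.
cos(92deg) = -0.0349, sin(92deg) = 0.9994
v'_1 = -5*cos(92deg) - 2*sin(92deg)
= -5*(-0.0349) - 2*0.9994
= -1.82
v'_2 = -5*sin(92deg) + 2*cos(92deg)
= -5*0.9994 + 2*(-0.0349)
= -5.07
v' = -1.82*e1 - 5.07*e2


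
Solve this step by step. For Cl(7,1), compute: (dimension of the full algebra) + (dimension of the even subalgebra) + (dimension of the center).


n = 7 + 1 = 8
Total dim = 2^8 = 256
Even subalgebra dim = 2^7 = 128
n is even, so center dim = 1
Sum = 256 + 128 + 1 = 385


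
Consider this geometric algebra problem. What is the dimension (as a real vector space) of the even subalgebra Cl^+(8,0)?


Even subalgebra dimension = 2^(n-1)
n = 8 + 0 = 8
2^(8 - 1) = 2^7 = 128
Verification: sum of C(8,k) for even k = 1 + 28 + 70 + 28 + 1 = 128
Result = 128


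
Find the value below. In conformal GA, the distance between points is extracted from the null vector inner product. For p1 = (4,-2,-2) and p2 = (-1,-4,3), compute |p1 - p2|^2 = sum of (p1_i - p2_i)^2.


p1 - p2 = (5, 2, -5)
|p1 - p2|^2 = 5^2 + 2^2 + (-5)^2
= 25 + 4 + 25
= 54


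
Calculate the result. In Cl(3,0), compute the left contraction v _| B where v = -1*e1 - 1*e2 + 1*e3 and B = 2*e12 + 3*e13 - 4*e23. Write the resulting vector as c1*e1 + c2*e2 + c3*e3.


Left contraction v _| B = <vB>_1 (grade-1 part of the geometric product vB).
Using e1_|e12 = e2, e2_|e12 = -e1, e1_|e13 = e3, e3_|e13 = -e1, e2_|e23 = e3, e3_|e23 = -e2:
e1 coeff: -v2*b12 - v3*b13 = -(-1)*(2) - (1)*(3) = -1
e2 coeff: v1*b12 - v3*b23 = (-1)*(2) - (1)*(-4) = 2
e3 coeff: v1*b13 + v2*b23 = (-1)*(3) + (-1)*(-4) = 1
v _| B = -1*e1 + 2*e2 + 1*e3


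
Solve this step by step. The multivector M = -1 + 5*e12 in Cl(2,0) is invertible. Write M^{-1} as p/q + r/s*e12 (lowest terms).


M = -1 + 5*e12, where e12^2 = -1.
Since M commutes with its reverse ~M = a - b*e12, M * ~M = a^2 - b^2*e12^2 = a^2 + b^2.
So M^{-1} = ~M / (a^2 + b^2) = (a - b*e12)/(a^2 + b^2).
a^2 + b^2 = 1 + 25 = 26
Scalar part = -1/26 = -1/26
Bivector coeff = -5/26 = -5/26
M^{-1} = -1/26 - 5/26*e12


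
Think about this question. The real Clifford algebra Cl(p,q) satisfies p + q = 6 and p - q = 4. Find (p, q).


We need p + q = 6 and p - q = 4.
Adding: 2p = 6 + 4 = 10, so p = 5.
Then q = 6 - 5 = 1.
(p, q) = (5, 1)


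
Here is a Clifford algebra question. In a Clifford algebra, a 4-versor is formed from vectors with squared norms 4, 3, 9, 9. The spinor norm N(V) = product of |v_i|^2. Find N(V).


Spinor norm N(V) = |v1|^2 * |v2|^2 * ... * |v4|^2
= 4 * 3 * 9 * 9
Running product: 4, 12, 108, 972
N(V) = 972


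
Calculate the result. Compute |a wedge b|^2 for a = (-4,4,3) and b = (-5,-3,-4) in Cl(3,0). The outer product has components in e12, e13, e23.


a wedge b = (a1*b2 - a2*b1)*e12 + (a1*b3 - a3*b1)*e13 + (a2*b3 - a3*b2)*e23
e12 coeff: (-4)*(-3) - 4*(-5) = 12 - (-20) = 32
e13 coeff: (-4)*(-4) - 3*(-5) = 16 - (-15) = 31
e23 coeff: 4*(-4) - 3*(-3) = -16 - (-9) = -7
|a wedge b|^2 = 32^2 + 31^2 + (-7)^2
= 1024 + 961 + 49
= 2034


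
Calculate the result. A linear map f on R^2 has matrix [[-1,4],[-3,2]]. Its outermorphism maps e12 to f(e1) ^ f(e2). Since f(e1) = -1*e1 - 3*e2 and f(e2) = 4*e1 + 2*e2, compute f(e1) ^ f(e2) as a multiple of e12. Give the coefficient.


The outermorphism of a linear map f sends e1^e2 to f(e1)^f(e2).
f(e1) = -1*e1 - 3*e2
f(e2) = 4*e1 + 2*e2
f(e1) ^ f(e2) = (-1*e1 - 3*e2) ^ (4*e1 + 2*e2)
= (-1)*2*e12 + (-3)*4*e21
= (-2 - (-12))*e12
= 10*e12
Coefficient = 10


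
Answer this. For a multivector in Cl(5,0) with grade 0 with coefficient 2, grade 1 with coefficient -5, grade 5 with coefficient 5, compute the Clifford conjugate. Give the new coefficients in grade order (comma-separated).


Clifford conjugate sign for grade k: (-1)^(k(k+1)/2)
Grade 0: (-1)^(0*1/2) = (-1)^0 = 1, coeff 2 -> 2
Grade 1: (-1)^(1*2/2) = (-1)^1 = -1, coeff -5 -> 5
Grade 5: (-1)^(5*6/2) = (-1)^15 = -1, coeff 5 -> -5
Conjugated coefficients: 2, 5, -5


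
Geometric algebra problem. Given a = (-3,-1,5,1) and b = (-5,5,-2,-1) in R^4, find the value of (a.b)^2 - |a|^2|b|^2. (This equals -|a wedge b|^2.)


a . b = (-3)*(-5) + (-1)*5 + 5*(-2) + 1*(-1)
= 15 + (-5) + (-10) + (-1) = -1
|a|^2 = (-3)^2 + (-1)^2 + 5^2 + 1^2 = 36
|b|^2 = (-5)^2 + 5^2 + (-2)^2 + (-1)^2 = 55
(a.b)^2 = (-1)^2 = 1
|a|^2 * |b|^2 = 36 * 55 = 1980
Result = 1 - 1980 = -1979


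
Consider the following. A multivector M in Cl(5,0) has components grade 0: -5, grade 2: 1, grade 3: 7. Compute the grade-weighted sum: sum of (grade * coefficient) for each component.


Grade-weighted sum = sum of grade_k * coefficient_k
0*(-5) = 0
2*1 = 2
3*7 = 21
Total = 0 + 2 + 21 = 23


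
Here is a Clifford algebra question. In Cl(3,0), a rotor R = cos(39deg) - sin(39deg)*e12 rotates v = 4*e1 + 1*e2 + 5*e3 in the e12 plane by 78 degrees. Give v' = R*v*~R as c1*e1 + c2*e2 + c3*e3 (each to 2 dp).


Rotor R = cos(39deg) - sin(39deg)*e12
Rotation angle theta = 2 * 39 = 78 degrees in the e12 plane (e1 -> e2).
The component perpendicular to the plane (e3) is invariant: v'_3 = v3 = 5.00
cos(78deg) = 0.2079, sin(78deg) = 0.9781
v'_1 = v1*cos(theta) - v2*sin(theta) = 4*0.2079 - 1*0.9781 = -0.15
v'_2 = v1*sin(theta) + v2*cos(theta) = 4*0.9781 + 1*0.2079 = 4.12
v' = -0.15*e1 + 4.12*e2 + 5.00*e3


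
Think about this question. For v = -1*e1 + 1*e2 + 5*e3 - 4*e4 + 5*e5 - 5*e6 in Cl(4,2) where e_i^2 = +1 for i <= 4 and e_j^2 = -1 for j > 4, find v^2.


v^2 = sum of c_i^2 * e_i^2
Positive signature terms (e_i^2 = +1): (-1)^2 + 1^2 + 5^2 + (-4)^2 = 43
Negative signature terms (e_j^2 = -1): 5^2 + (-5)^2 = 50
v^2 = 43 - 50 = -7


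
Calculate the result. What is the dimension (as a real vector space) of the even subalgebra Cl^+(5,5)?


Even subalgebra dimension = 2^(n-1)
n = 5 + 5 = 10
2^(10 - 1) = 2^9 = 512
Verification: sum of C(10,k) for even k = 1 + 45 + 210 + 210 + 45 + 1 = 512
Result = 512


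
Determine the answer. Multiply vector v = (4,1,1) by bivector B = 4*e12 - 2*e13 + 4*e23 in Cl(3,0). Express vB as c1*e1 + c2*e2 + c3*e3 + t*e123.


vB has grade-1 (vector) and grade-3 (trivector) parts: vB = (v _| B) + (v ^ B).
Vector part <vB>_1:
  e1: -v2*b12 - v3*b13 = -(1)*(4) - (1)*(-2) = -2
  e2: v1*b12 - v3*b23 = (4)*(4) - (1)*(4) = 12
  e3: v1*b13 + v2*b23 = (4)*(-2) + (1)*(4) = -4
Trivector part <vB>_3:
  e123: v1*b23 - v2*b13 + v3*b12 = (4)*(4) - (1)*(-2) + (1)*(4) = 22
vB = -2*e1 + 12*e2 - 4*e3 + 22*e123


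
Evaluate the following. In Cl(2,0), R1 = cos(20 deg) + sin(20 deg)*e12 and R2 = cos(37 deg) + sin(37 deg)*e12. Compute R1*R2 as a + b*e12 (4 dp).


Same-plane rotors commute and their half-angles add:
R1*R2 = cos(a1 + a2) + sin(a1 + a2)*e12.
a1 + a2 = 20 + 37 = 57 deg
cos(57 deg) = 0.5446
sin(57 deg) = 0.8387
R1*R2 = 0.5446 + 0.8387*e12


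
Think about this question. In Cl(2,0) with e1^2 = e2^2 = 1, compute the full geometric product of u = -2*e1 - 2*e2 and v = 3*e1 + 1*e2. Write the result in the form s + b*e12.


Expand: (-2*e1 - 2*e2)(3*e1 + 1*e2)
= (-2)*3*e1e1 + (-2)*1*e1e2 + (-2)*3*e2e1 + (-2)*1*e2e2
Using e1^2 = e2^2 = 1, e2e1 = -e1e2:
Scalar part s = (-2)*3 + (-2)*1 = -6 + (-2) = -8
Bivector part b = (-2)*1 - (-2)*3 = -2 - (-6) = 4
uv = -8 + 4*e12


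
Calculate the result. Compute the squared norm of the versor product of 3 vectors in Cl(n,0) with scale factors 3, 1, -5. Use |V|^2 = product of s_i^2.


Each vector v_i has |v_i|^2 = s_i^2
Squared scales: 3^2 = 9, 1^2 = 1, (-5)^2 = 25
|V|^2 = 9 * 1 * 25
= 225


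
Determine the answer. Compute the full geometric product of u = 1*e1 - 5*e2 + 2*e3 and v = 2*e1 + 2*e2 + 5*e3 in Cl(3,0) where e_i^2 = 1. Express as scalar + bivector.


In Cl(3,0): e_i^2 = 1, e_ie_j = -e_je_i for i != j.
Scalar part = u . v = 1*2 + (-5)*2 + 2*5
= 2 + (-10) + 10 = 2
e12 coeff = 1*2 - (-5)*2 = 2 - (-10) = 12
e13 coeff = 1*5 - 2*2 = 5 - 4 = 1
e23 coeff = (-5)*5 - 2*2 = -25 - 4 = -29
uv = 2 + 12*e12 + 1*e13 - 29*e23


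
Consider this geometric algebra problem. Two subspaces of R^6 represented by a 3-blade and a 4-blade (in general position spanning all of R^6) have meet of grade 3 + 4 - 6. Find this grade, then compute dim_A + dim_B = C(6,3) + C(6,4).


Meet grade = grade(A) + grade(B) - n
= 3 + 4 - 6 = 1
C(6,3) = 20
C(6,4) = 15
dim_A + dim_B = 20 + 15 = 35


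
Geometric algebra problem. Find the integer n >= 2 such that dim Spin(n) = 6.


dim Spin(n) = dim so(n) = n(n-1)/2.
Solve n(n-1)/2 = 6, i.e. n^2 - n - 12 = 0.
Discriminant = 1 + 8*6 = 49
n = (1 + sqrt(49))/2 = (1 + 7)/2 = 4


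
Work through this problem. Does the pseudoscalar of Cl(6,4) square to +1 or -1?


The pseudoscalar I = e1...e_n (product of all n generators) of Cl(p,q) satisfies I^2 = (-1)^(q + n(n-1)/2).
p = 6, q = 4, n = p + q = 10
n(n-1)/2 = 10 * 9 / 2 = 45
Exponent = q + n(n-1)/2 = 4 + 45 = 49
I^2 = (-1)^49 = -1


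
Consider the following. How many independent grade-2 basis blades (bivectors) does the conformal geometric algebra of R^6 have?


The conformal model of R^6 uses Cl(7,1) with m = 6 + 2 = 8 generators.
Number of grade-2 blades = C(m, 2) = C(8, 2)
= 8*7/2 = 28


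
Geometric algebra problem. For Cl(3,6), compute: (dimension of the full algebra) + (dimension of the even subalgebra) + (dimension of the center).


n = 3 + 6 = 9
Total dim = 2^9 = 512
Even subalgebra dim = 2^8 = 256
n is odd, so center dim = 2
Sum = 512 + 256 + 2 = 770


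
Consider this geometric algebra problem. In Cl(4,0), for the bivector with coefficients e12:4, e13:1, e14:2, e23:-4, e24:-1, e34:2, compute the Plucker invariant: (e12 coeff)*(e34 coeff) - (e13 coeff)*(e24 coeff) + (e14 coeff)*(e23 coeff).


Plucker relation: af - be + cd
a*f = 4*2 = 8
b*e = 1*(-1) = -1
c*d = 2*(-4) = -8
af - be + cd = 8 - (-1) + (-8)
= 1


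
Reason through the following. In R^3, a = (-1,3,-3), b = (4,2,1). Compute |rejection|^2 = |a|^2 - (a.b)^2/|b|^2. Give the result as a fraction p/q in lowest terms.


|a|^2 = (-1)^2 + 3^2 + (-3)^2 = 19
|b|^2 = 4^2 + 2^2 + 1^2 = 21
a . b = (-1)*4 + 3*2 + (-3)*1 = -1
(a.b)^2 = (-1)^2 = 1
|rej|^2 = 19 - 1/21
= (399 - 1)/21
= 398/21
In lowest terms: 398/21


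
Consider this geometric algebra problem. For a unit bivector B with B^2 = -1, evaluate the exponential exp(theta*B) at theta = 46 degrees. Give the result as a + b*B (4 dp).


For a unit bivector B with B^2 = -1, the exponential series gives
e^(theta*B) = cos(theta) + sin(theta)*B (the GA analogue of Euler's formula).
theta = 46 degrees = 0.802851 rad
cos(46 deg) = 0.6947
sin(46 deg) = 0.7193
exp(theta*B) = 0.6947 + 0.7193*B


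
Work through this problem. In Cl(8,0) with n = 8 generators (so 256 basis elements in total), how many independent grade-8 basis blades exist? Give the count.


Number of grade-k basis blades in Cl(p,q) with n = p + q is C(n, k).
n = 8 + 0 = 8
C(8, 8) = 8! / (8! * 0!)
= 40320 / (40320 * 1)
= 1


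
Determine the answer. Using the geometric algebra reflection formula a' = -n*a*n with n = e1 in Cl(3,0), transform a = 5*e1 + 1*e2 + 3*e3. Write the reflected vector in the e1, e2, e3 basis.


Reflection formula: a' = -n*a*n, with n = e1 (unit vector, n^2 = 1).
For reflection through hyperplane perp to e1:
The component along e1 flips sign, others stay.
a = (5, 1, 3)
a' = (-5, 1, 3)
a' = -5*e1 + 1*e2 + 3*e3


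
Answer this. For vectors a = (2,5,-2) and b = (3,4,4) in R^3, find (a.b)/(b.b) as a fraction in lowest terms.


Projection coefficient = (a . b) / (b . b)
a . b = 2*3 + 5*4 + (-2)*4
= 6 + 20 + (-8) = 18
b . b = 3^2 + 4^2 + 4^2
= 9 + 16 + 16 = 41
Coefficient = 18/41
In lowest terms: 18/41


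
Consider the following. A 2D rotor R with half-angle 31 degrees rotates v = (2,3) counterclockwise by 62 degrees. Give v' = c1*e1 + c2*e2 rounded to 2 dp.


Rotor R = cos(31deg) - sin(31deg)*e12
Rotation angle theta = 2 * 31 = 62 degrees
v' = R*v*~R rotates v by theta.
cos(62deg) = 0.4695, sin(62deg) = 0.8829
v'_1 = 2*cos(62deg) - 3*sin(62deg)
= 2*0.4695 - 3*0.8829
= -1.71
v'_2 = 2*sin(62deg) + 3*cos(62deg)
= 2*0.8829 + 3*0.4695
= 3.17
v' = -1.71*e1 + 3.17*e2


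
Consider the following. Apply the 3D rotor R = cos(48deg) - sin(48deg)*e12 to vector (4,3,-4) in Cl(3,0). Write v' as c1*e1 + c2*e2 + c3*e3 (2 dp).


Rotor R = cos(48deg) - sin(48deg)*e12
Rotation angle theta = 2 * 48 = 96 degrees in the e12 plane (e1 -> e2).
The component perpendicular to the plane (e3) is invariant: v'_3 = v3 = -4.00
cos(96deg) = -0.1045, sin(96deg) = 0.9945
v'_1 = v1*cos(theta) - v2*sin(theta) = 4*(-0.1045) - 3*0.9945 = -3.40
v'_2 = v1*sin(theta) + v2*cos(theta) = 4*0.9945 + 3*(-0.1045) = 3.66
v' = -3.40*e1 + 3.66*e2 - 4.00*e3


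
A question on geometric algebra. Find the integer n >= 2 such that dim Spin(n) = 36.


dim Spin(n) = dim so(n) = n(n-1)/2.
Solve n(n-1)/2 = 36, i.e. n^2 - n - 72 = 0.
Discriminant = 1 + 8*36 = 289
n = (1 + sqrt(289))/2 = (1 + 17)/2 = 9


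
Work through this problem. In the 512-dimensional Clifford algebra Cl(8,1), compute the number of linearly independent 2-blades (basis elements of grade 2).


Number of grade-k basis blades in Cl(p,q) with n = p + q is C(n, k).
n = 8 + 1 = 9
C(9, 2) = 9! / (2! * 7!)
= 362880 / (2 * 5040)
= 36


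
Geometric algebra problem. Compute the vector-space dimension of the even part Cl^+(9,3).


Even subalgebra dimension = 2^(n-1)
n = 9 + 3 = 12
2^(12 - 1) = 2^11 = 2048
Verification: sum of C(12,k) for even k = 1 + 66 + 495 + 924 + 495 + 66 + 1 = 2048
Result = 2048


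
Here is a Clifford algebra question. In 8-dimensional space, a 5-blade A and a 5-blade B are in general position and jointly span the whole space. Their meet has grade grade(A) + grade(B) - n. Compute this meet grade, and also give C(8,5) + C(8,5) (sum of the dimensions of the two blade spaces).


Meet grade = grade(A) + grade(B) - n
= 5 + 5 - 8 = 2
C(8,5) = 56
C(8,5) = 56
dim_A + dim_B = 56 + 56 = 112


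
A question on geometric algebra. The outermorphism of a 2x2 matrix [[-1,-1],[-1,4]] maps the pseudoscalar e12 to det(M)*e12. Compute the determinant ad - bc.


The outermorphism of a linear map f sends e1^e2 to f(e1)^f(e2).
f(e1) = -1*e1 - 1*e2
f(e2) = -1*e1 + 4*e2
f(e1) ^ f(e2) = (-1*e1 - 1*e2) ^ (-1*e1 + 4*e2)
= (-1)*4*e12 + (-1)*(-1)*e21
= (-4 - 1)*e12
= -5*e12
Coefficient = -5


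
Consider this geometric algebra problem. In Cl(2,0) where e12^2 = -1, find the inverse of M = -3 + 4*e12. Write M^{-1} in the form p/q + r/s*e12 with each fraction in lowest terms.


M = -3 + 4*e12, where e12^2 = -1.
Since M commutes with its reverse ~M = a - b*e12, M * ~M = a^2 - b^2*e12^2 = a^2 + b^2.
So M^{-1} = ~M / (a^2 + b^2) = (a - b*e12)/(a^2 + b^2).
a^2 + b^2 = 9 + 16 = 25
Scalar part = -3/25 = -3/25
Bivector coeff = -4/25 = -4/25
M^{-1} = -3/25 - 4/25*e12


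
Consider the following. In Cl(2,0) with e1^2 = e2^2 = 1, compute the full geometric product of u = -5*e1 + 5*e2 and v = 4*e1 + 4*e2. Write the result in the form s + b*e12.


Expand: (-5*e1 + 5*e2)(4*e1 + 4*e2)
= (-5)*4*e1e1 + (-5)*4*e1e2 + 5*4*e2e1 + 5*4*e2e2
Using e1^2 = e2^2 = 1, e2e1 = -e1e2:
Scalar part s = (-5)*4 + 5*4 = -20 + 20 = 0
Bivector part b = (-5)*4 - 5*4 = -20 - 20 = -40
uv = 0 - 40*e12


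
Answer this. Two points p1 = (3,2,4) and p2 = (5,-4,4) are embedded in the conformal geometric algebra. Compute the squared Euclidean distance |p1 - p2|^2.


p1 - p2 = (-2, 6, 0)
|p1 - p2|^2 = (-2)^2 + 6^2 + 0^2
= 4 + 36 + 0
= 40


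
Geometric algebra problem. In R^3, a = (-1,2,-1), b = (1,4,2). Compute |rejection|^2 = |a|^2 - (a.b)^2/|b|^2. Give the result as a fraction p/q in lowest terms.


|a|^2 = (-1)^2 + 2^2 + (-1)^2 = 6
|b|^2 = 1^2 + 4^2 + 2^2 = 21
a . b = (-1)*1 + 2*4 + (-1)*2 = 5
(a.b)^2 = 5^2 = 25
|rej|^2 = 6 - 25/21
= (126 - 25)/21
= 101/21
In lowest terms: 101/21


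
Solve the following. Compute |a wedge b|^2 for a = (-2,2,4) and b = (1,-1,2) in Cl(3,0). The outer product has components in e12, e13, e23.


a wedge b = (a1*b2 - a2*b1)*e12 + (a1*b3 - a3*b1)*e13 + (a2*b3 - a3*b2)*e23
e12 coeff: (-2)*(-1) - 2*1 = 2 - 2 = 0
e13 coeff: (-2)*2 - 4*1 = -4 - 4 = -8
e23 coeff: 2*2 - 4*(-1) = 4 - (-4) = 8
|a wedge b|^2 = 0^2 + (-8)^2 + 8^2
= 0 + 64 + 64
= 128


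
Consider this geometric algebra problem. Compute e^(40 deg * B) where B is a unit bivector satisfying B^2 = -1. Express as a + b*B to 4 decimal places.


For a unit bivector B with B^2 = -1, the exponential series gives
e^(theta*B) = cos(theta) + sin(theta)*B (the GA analogue of Euler's formula).
theta = 40 degrees = 0.698132 rad
cos(40 deg) = 0.7660
sin(40 deg) = 0.6428
exp(theta*B) = 0.7660 + 0.6428*B


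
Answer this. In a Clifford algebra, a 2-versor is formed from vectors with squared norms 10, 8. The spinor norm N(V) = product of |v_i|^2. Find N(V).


Spinor norm N(V) = |v1|^2 * |v2|^2 * ... * |v2|^2
= 10 * 8
Running product: 10, 80
N(V) = 80


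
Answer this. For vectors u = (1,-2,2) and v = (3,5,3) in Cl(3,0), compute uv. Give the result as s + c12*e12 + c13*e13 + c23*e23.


In Cl(3,0): e_i^2 = 1, e_ie_j = -e_je_i for i != j.
Scalar part = u . v = 1*3 + (-2)*5 + 2*3
= 3 + (-10) + 6 = -1
e12 coeff = 1*5 - (-2)*3 = 5 - (-6) = 11
e13 coeff = 1*3 - 2*3 = 3 - 6 = -3
e23 coeff = (-2)*3 - 2*5 = -6 - 10 = -16
uv = -1 + 11*e12 - 3*e13 - 16*e23


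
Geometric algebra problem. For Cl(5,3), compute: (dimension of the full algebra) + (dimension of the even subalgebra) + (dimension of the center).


n = 5 + 3 = 8
Total dim = 2^8 = 256
Even subalgebra dim = 2^7 = 128
n is even, so center dim = 1
Sum = 256 + 128 + 1 = 385


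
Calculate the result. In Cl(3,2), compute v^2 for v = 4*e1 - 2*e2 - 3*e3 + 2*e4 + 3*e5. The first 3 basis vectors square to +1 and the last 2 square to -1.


v^2 = sum of c_i^2 * e_i^2
Positive signature terms (e_i^2 = +1): 4^2 + (-2)^2 + (-3)^2 = 29
Negative signature terms (e_j^2 = -1): 2^2 + 3^2 = 13
v^2 = 29 - 13 = 16


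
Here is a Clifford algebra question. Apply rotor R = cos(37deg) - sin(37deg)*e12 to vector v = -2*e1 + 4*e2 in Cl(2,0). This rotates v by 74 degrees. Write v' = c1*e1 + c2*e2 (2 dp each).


Rotor R = cos(37deg) - sin(37deg)*e12
Rotation angle theta = 2 * 37 = 74 degrees
v' = R*v*~R rotates v by theta.
cos(74deg) = 0.2756, sin(74deg) = 0.9613
v'_1 = -2*cos(74deg) - 4*sin(74deg)
= -2*0.2756 - 4*0.9613
= -4.40
v'_2 = -2*sin(74deg) + 4*cos(74deg)
= -2*0.9613 + 4*0.2756
= -0.82
v' = -4.40*e1 - 0.82*e2


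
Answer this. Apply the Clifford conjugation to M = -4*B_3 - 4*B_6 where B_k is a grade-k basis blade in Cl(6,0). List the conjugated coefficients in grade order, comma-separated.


Clifford conjugate sign for grade k: (-1)^(k(k+1)/2)
Grade 3: (-1)^(3*4/2) = (-1)^6 = 1, coeff -4 -> -4
Grade 6: (-1)^(6*7/2) = (-1)^21 = -1, coeff -4 -> 4
Conjugated coefficients: -4, 4


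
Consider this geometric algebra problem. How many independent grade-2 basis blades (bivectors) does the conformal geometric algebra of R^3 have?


The conformal model of R^3 uses Cl(4,1) with m = 3 + 2 = 5 generators.
Number of grade-2 blades = C(m, 2) = C(5, 2)
= 5*4/2 = 10


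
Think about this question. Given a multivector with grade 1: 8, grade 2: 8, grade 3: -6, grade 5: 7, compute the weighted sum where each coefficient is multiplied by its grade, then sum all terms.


Grade-weighted sum = sum of grade_k * coefficient_k
1*8 = 8
2*8 = 16
3*(-6) = -18
5*7 = 35
Total = 8 + 16 + (-18) + 35 = 41


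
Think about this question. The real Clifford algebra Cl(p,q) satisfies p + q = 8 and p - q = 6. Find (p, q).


We need p + q = 8 and p - q = 6.
Adding: 2p = 8 + 6 = 14, so p = 7.
Then q = 8 - 7 = 1.
(p, q) = (7, 1)


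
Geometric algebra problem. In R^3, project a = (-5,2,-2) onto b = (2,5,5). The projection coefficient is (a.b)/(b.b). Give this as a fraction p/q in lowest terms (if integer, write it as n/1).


Projection coefficient = (a . b) / (b . b)
a . b = (-5)*2 + 2*5 + (-2)*5
= -10 + 10 + (-10) = -10
b . b = 2^2 + 5^2 + 5^2
= 4 + 25 + 25 = 54
Coefficient = -10/54
In lowest terms: -5/27


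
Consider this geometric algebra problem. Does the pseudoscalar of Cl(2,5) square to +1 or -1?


The pseudoscalar I = e1...e_n (product of all n generators) of Cl(p,q) satisfies I^2 = (-1)^(q + n(n-1)/2).
p = 2, q = 5, n = p + q = 7
n(n-1)/2 = 7 * 6 / 2 = 21
Exponent = q + n(n-1)/2 = 5 + 21 = 26
I^2 = (-1)^26 = +1


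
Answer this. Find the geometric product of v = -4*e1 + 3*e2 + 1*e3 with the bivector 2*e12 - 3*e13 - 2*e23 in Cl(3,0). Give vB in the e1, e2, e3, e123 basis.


vB has grade-1 (vector) and grade-3 (trivector) parts: vB = (v _| B) + (v ^ B).
Vector part <vB>_1:
  e1: -v2*b12 - v3*b13 = -(3)*(2) - (1)*(-3) = -3
  e2: v1*b12 - v3*b23 = (-4)*(2) - (1)*(-2) = -6
  e3: v1*b13 + v2*b23 = (-4)*(-3) + (3)*(-2) = 6
Trivector part <vB>_3:
  e123: v1*b23 - v2*b13 + v3*b12 = (-4)*(-2) - (3)*(-3) + (1)*(2) = 19
vB = -3*e1 - 6*e2 + 6*e3 + 19*e123


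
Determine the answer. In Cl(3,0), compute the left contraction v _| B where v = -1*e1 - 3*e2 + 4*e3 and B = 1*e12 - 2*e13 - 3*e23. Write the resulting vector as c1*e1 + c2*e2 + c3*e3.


Left contraction v _| B = <vB>_1 (grade-1 part of the geometric product vB).
Using e1_|e12 = e2, e2_|e12 = -e1, e1_|e13 = e3, e3_|e13 = -e1, e2_|e23 = e3, e3_|e23 = -e2:
e1 coeff: -v2*b12 - v3*b13 = -(-3)*(1) - (4)*(-2) = 11
e2 coeff: v1*b12 - v3*b23 = (-1)*(1) - (4)*(-3) = 11
e3 coeff: v1*b13 + v2*b23 = (-1)*(-2) + (-3)*(-3) = 11
v _| B = 11*e1 + 11*e2 + 11*e3


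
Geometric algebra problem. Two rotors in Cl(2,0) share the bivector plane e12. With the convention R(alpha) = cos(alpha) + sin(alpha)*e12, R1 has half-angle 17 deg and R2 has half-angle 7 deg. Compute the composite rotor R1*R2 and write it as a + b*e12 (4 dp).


Same-plane rotors commute and their half-angles add:
R1*R2 = cos(a1 + a2) + sin(a1 + a2)*e12.
a1 + a2 = 17 + 7 = 24 deg
cos(24 deg) = 0.9135
sin(24 deg) = 0.4067
R1*R2 = 0.9135 + 0.4067*e12
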